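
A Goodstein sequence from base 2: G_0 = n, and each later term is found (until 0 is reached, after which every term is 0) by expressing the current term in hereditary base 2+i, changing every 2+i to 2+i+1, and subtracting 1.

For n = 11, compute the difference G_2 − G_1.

step 0: 11 = 2^(2 + 1) + 2 + 1; sub 3 for 2: 3^(3 + 1) + 3 + 1; = 85; G_1 = 85−1 = 84
step 1: 84 = 3^(3 + 1) + 3; sub 4 for 3: 4^(4 + 1) + 4; = 1028; G_2 = 1028−1 = 1027

943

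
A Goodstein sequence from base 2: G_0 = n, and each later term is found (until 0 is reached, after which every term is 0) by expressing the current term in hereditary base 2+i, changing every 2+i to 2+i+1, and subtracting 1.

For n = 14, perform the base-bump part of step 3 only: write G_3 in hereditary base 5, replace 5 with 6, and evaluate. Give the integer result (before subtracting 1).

G_0=14  [base 2] 2^(2 + 1) + 2^2 + 2  →[2↦3]→  3^(3 + 1) + 3^3 + 3 = 111  −1 ⇒ G_1=110
G_1=110  [base 3] 3^(3 + 1) + 3^3 + 2  →[3↦4]→  4^(4 + 1) + 4^4 + 2 = 1282  −1 ⇒ G_2=1281
G_2=1281  [base 4] 4^(4 + 1) + 4^4 + 1  →[4↦5]→  5^(5 + 1) + 5^5 + 1 = 18751  −1 ⇒ G_3=18750

326592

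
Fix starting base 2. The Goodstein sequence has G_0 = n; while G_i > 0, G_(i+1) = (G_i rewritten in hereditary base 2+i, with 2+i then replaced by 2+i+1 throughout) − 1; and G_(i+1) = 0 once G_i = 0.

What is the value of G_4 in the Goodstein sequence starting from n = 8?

93395

base 2: 8 = 2^(2 + 1); at 3: 3^(3 + 1) = 81; next = 80
base 3: 80 = 2·3^3 + 2·3^2 + 2·3 + 2; at 4: 2·4^4 + 2·4^2 + 2·4 + 2 = 554; next = 553
base 4: 553 = 2·4^4 + 2·4^2 + 2·4 + 1; at 5: 2·5^5 + 2·5^2 + 2·5 + 1 = 6311; next = 6310
base 5: 6310 = 2·5^5 + 2·5^2 + 2·5; at 6: 2·6^6 + 2·6^2 + 2·6 = 93396; next = 93395
base 6: 93395 = 2·6^6 + 2·6^2 + 6 + 5; at 7: 2·7^7 + 2·7^2 + 7 + 5 = 1647196; next = 1647195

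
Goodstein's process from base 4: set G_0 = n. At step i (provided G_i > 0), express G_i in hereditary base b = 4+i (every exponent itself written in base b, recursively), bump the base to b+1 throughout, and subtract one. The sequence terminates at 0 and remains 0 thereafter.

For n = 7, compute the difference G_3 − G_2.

step 0: 7 = 4 + 3; sub 5 for 4: 5 + 3; = 8; G_1 = 8−1 = 7
step 1: 7 = 5 + 2; sub 6 for 5: 6 + 2; = 8; G_2 = 8−1 = 7
step 2: 7 = 6 + 1; sub 7 for 6: 7 + 1; = 8; G_3 = 8−1 = 7

0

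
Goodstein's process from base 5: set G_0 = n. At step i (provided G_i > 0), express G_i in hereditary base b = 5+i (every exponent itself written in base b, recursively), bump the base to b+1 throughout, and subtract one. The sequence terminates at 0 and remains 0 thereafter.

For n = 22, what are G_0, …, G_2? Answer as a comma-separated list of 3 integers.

22 —HB5→ 4·5 + 2 —bump→ 4·6 + 2 = 26 —(−1)→ 25
25 —HB6→ 4·6 + 1 —bump→ 4·7 + 1 = 29 —(−1)→ 28

22, 25, 28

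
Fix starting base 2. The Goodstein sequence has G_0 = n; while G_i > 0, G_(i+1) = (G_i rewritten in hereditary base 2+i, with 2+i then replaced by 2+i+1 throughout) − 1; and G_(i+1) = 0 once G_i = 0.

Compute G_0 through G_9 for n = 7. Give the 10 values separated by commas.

7, 30, 259, 3127, 46657, 823543, 16777215, 37665879, 77777775, 150051213

i=0: 7 = 2^2 + 2 + 1 (b=2); 2→3: 3^3 + 3 + 1 = 31; 31−1 = 30
i=1: 30 = 3^3 + 3 (b=3); 3→4: 4^4 + 4 = 260; 260−1 = 259
i=2: 259 = 4^4 + 3 (b=4); 4→5: 5^5 + 3 = 3128; 3128−1 = 3127
i=3: 3127 = 5^5 + 2 (b=5); 5→6: 6^6 + 2 = 46658; 46658−1 = 46657
i=4: 46657 = 6^6 + 1 (b=6); 6→7: 7^7 + 1 = 823544; 823544−1 = 823543
i=5: 823543 = 7^7 (b=7); 7→8: 8^8 = 16777216; 16777216−1 = 16777215
i=6: 16777215 = 7·8^7 + 7·8^6 + 7·8^5 + 7·8^4 + 7·8^3 + 7·8^2 + 7·8 + 7 (b=8); 8→9: 7·9^7 + 7·9^6 + 7·9^5 + 7·9^4 + 7·9^3 + 7·9^2 + 7·9 + 7 = 37665880; 37665880−1 = 37665879
i=7: 37665879 = 7·9^7 + 7·9^6 + 7·9^5 + 7·9^4 + 7·9^3 + 7·9^2 + 7·9 + 6 (b=9); 9→10: 7·10^7 + 7·10^6 + 7·10^5 + 7·10^4 + 7·10^3 + 7·10^2 + 7·10 + 6 = 77777776; 77777776−1 = 77777775
i=8: 77777775 = 7·10^7 + 7·10^6 + 7·10^5 + 7·10^4 + 7·10^3 + 7·10^2 + 7·10 + 5 (b=10); 10→11: 7·11^7 + 7·11^6 + 7·11^5 + 7·11^4 + 7·11^3 + 7·11^2 + 7·11 + 5 = 150051214; 150051214−1 = 150051213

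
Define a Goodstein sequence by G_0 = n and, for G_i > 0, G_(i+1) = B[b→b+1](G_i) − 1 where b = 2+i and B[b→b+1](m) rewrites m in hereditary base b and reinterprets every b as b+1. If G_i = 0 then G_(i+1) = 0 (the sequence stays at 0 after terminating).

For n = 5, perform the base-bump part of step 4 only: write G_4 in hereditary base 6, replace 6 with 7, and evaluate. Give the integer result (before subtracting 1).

(0) 5|_2 = 2^2 + 1 ↦ 3^3 + 1|_3 = 28 ⇒ 27
(1) 27|_3 = 3^3 ↦ 4^4|_4 = 256 ⇒ 255
(2) 255|_4 = 3·4^3 + 3·4^2 + 3·4 + 3 ↦ 3·5^3 + 3·5^2 + 3·5 + 3|_5 = 468 ⇒ 467
(3) 467|_5 = 3·5^3 + 3·5^2 + 3·5 + 2 ↦ 3·6^3 + 3·6^2 + 3·6 + 2|_6 = 776 ⇒ 775
(4) 775|_6 = 3·6^3 + 3·6^2 + 3·6 + 1 ↦ 3·7^3 + 3·7^2 + 3·7 + 1|_7 = 1198 ⇒ 1197

1198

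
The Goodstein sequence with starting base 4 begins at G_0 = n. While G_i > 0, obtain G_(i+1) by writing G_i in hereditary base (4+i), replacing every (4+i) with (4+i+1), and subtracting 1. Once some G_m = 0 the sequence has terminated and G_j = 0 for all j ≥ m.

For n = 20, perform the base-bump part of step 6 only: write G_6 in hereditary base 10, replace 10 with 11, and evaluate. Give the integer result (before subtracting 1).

108

step 0: 20 = 4^2 + 4; sub 5 for 4: 5^2 + 5; = 30; G_1 = 30−1 = 29
step 1: 29 = 5^2 + 4; sub 6 for 5: 6^2 + 4; = 40; G_2 = 40−1 = 39
step 2: 39 = 6^2 + 3; sub 7 for 6: 7^2 + 3; = 52; G_3 = 52−1 = 51
step 3: 51 = 7^2 + 2; sub 8 for 7: 8^2 + 2; = 66; G_4 = 66−1 = 65
step 4: 65 = 8^2 + 1; sub 9 for 8: 9^2 + 1; = 82; G_5 = 82−1 = 81
step 5: 81 = 9^2; sub 10 for 9: 10^2; = 100; G_6 = 100−1 = 99
step 6: 99 = 9·10 + 9; sub 11 for 10: 9·11 + 9; = 108; G_7 = 108−1 = 107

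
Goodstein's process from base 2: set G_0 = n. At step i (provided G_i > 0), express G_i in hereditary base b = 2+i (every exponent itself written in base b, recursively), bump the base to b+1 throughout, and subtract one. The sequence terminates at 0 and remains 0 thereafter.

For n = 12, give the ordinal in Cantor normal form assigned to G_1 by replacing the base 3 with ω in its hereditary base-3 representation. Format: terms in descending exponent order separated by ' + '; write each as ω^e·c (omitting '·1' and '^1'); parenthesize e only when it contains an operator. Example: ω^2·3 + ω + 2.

[0] 12 ≡ 2^(2 + 1) + 2^2 (base 2). Lift 3: 108. −1: 107.
[1] 107 ≡ 3^(3 + 1) + 2·3^2 + 2·3 + 2 (base 3). Lift 4: 1066. −1: 1065.

ω^(ω + 1) + ω^2·2 + ω·2 + 2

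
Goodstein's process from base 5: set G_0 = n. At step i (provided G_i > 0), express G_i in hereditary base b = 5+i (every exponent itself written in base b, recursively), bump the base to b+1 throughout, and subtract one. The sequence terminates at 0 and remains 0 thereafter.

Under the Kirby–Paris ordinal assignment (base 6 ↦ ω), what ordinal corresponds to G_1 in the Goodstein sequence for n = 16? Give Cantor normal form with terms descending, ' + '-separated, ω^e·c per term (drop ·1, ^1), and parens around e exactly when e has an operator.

ω·3

i=0: 16 = 3·5 + 1 (b=5); 5→6: 3·6 + 1 = 19; 19−1 = 18
i=1: 18 = 3·6 (b=6); 6→7: 3·7 = 21; 21−1 = 20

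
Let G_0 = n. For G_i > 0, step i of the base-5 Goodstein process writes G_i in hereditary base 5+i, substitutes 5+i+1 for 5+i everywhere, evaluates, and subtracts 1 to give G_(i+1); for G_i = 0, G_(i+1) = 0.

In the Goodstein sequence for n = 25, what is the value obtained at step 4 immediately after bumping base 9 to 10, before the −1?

G_0 = 25. HB_5(25) = 5^2. Bump = 36. G_1 = 35.
G_1 = 35. HB_6(35) = 5·6 + 5. Bump = 40. G_2 = 39.
G_2 = 39. HB_7(39) = 5·7 + 4. Bump = 44. G_3 = 43.
G_3 = 43. HB_8(43) = 5·8 + 3. Bump = 48. G_4 = 47.
G_4 = 47. HB_9(47) = 5·9 + 2. Bump = 52. G_5 = 51.

52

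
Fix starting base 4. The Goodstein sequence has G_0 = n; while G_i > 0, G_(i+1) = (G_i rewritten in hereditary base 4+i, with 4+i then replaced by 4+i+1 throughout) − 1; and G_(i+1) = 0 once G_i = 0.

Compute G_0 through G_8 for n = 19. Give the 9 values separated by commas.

19, 27, 37, 49, 63, 69, 75, 81, 87

i=0: 19 = 4^2 + 3 (b=4); 4→5: 5^2 + 3 = 28; 28−1 = 27
i=1: 27 = 5^2 + 2 (b=5); 5→6: 6^2 + 2 = 38; 38−1 = 37
i=2: 37 = 6^2 + 1 (b=6); 6→7: 7^2 + 1 = 50; 50−1 = 49
i=3: 49 = 7^2 (b=7); 7→8: 8^2 = 64; 64−1 = 63
i=4: 63 = 7·8 + 7 (b=8); 8→9: 7·9 + 7 = 70; 70−1 = 69
i=5: 69 = 7·9 + 6 (b=9); 9→10: 7·10 + 6 = 76; 76−1 = 75
i=6: 75 = 7·10 + 5 (b=10); 10→11: 7·11 + 5 = 82; 82−1 = 81
i=7: 81 = 7·11 + 4 (b=11); 11→12: 7·12 + 4 = 88; 88−1 = 87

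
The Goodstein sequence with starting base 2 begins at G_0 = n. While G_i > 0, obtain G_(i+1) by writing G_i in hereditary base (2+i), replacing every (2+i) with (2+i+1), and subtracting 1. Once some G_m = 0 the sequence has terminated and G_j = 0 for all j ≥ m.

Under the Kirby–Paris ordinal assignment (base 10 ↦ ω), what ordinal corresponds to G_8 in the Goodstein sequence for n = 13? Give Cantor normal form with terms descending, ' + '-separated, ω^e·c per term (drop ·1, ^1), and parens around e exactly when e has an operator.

ω^(ω + 1) + ω^3·3 + ω^2·3 + ω·2 + 5

G_0=13  [base 2] 2^(2 + 1) + 2^2 + 1  →[2↦3]→  3^(3 + 1) + 3^3 + 1 = 109  −1 ⇒ G_1=108
G_1=108  [base 3] 3^(3 + 1) + 3^3  →[3↦4]→  4^(4 + 1) + 4^4 = 1280  −1 ⇒ G_2=1279
G_2=1279  [base 4] 4^(4 + 1) + 3·4^3 + 3·4^2 + 3·4 + 3  →[4↦5]→  5^(5 + 1) + 3·5^3 + 3·5^2 + 3·5 + 3 = 16093  −1 ⇒ G_3=16092
G_3=16092  [base 5] 5^(5 + 1) + 3·5^3 + 3·5^2 + 3·5 + 2  →[5↦6]→  6^(6 + 1) + 3·6^3 + 3·6^2 + 3·6 + 2 = 280712  −1 ⇒ G_4=280711
G_4=280711  [base 6] 6^(6 + 1) + 3·6^3 + 3·6^2 + 3·6 + 1  →[6↦7]→  7^(7 + 1) + 3·7^3 + 3·7^2 + 3·7 + 1 = 5765999  −1 ⇒ G_5=5765998
G_5=5765998  [base 7] 7^(7 + 1) + 3·7^3 + 3·7^2 + 3·7  →[7↦8]→  8^(8 + 1) + 3·8^3 + 3·8^2 + 3·8 = 134219480  −1 ⇒ G_6=134219479
G_6=134219479  [base 8] 8^(8 + 1) + 3·8^3 + 3·8^2 + 2·8 + 7  →[8↦9]→  9^(9 + 1) + 3·9^3 + 3·9^2 + 2·9 + 7 = 3486786856  −1 ⇒ G_7=3486786855
G_7=3486786855  [base 9] 9^(9 + 1) + 3·9^3 + 3·9^2 + 2·9 + 6  →[9↦10]→  10^(10 + 1) + 3·10^3 + 3·10^2 + 2·10 + 6 = 100000003326  −1 ⇒ G_8=100000003325
G_8=100000003325  [base 10] 10^(10 + 1) + 3·10^3 + 3·10^2 + 2·10 + 5  →[10↦11]→  11^(11 + 1) + 3·11^3 + 3·11^2 + 2·11 + 5 = 3138428381104  −1 ⇒ G_9=3138428381103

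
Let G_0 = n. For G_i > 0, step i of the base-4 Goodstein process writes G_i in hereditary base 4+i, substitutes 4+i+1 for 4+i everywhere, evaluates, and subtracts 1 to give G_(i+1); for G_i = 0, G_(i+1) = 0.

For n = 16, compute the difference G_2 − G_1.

3

step 0: 16 = 4^2; sub 5 for 4: 5^2; = 25; G_1 = 25−1 = 24
step 1: 24 = 4·5 + 4; sub 6 for 5: 4·6 + 4; = 28; G_2 = 28−1 = 27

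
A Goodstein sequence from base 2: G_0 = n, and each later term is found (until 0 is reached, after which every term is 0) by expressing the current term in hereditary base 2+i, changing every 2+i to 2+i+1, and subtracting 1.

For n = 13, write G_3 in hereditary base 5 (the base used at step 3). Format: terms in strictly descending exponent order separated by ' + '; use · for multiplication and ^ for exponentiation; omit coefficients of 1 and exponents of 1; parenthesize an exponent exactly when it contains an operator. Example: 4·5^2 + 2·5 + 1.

5^(5 + 1) + 3·5^3 + 3·5^2 + 3·5 + 2

G_0=13  [base 2] 2^(2 + 1) + 2^2 + 1  →[2↦3]→  3^(3 + 1) + 3^3 + 1 = 109  −1 ⇒ G_1=108
G_1=108  [base 3] 3^(3 + 1) + 3^3  →[3↦4]→  4^(4 + 1) + 4^4 = 1280  −1 ⇒ G_2=1279
G_2=1279  [base 4] 4^(4 + 1) + 3·4^3 + 3·4^2 + 3·4 + 3  →[4↦5]→  5^(5 + 1) + 3·5^3 + 3·5^2 + 3·5 + 3 = 16093  −1 ⇒ G_3=16092
G_3=16092  [base 5] 5^(5 + 1) + 3·5^3 + 3·5^2 + 3·5 + 2  →[5↦6]→  6^(6 + 1) + 3·6^3 + 3·6^2 + 3·6 + 2 = 280712  −1 ⇒ G_4=280711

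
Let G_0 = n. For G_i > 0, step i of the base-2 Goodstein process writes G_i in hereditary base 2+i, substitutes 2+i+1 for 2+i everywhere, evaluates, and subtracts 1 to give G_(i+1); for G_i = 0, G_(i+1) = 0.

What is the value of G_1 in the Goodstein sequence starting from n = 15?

111

i=0: 15 = 2^(2 + 1) + 2^2 + 2 + 1 (b=2); 2→3: 3^(3 + 1) + 3^3 + 3 + 1 = 112; 112−1 = 111
i=1: 111 = 3^(3 + 1) + 3^3 + 3 (b=3); 3→4: 4^(4 + 1) + 4^4 + 4 = 1284; 1284−1 = 1283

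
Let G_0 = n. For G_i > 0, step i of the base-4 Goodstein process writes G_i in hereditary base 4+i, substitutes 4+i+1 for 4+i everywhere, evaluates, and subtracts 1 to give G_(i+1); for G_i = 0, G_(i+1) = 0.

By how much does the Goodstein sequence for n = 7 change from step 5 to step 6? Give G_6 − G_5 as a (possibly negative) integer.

i=0: 7 = 4 + 3 (b=4); 4→5: 5 + 3 = 8; 8−1 = 7
i=1: 7 = 5 + 2 (b=5); 5→6: 6 + 2 = 8; 8−1 = 7
i=2: 7 = 6 + 1 (b=6); 6→7: 7 + 1 = 8; 8−1 = 7
i=3: 7 = 7 (b=7); 7→8: 8 = 8; 8−1 = 7
i=4: 7 = 7 (b=8); 8→9: 7 = 7; 7−1 = 6
i=5: 6 = 6 (b=9); 9→10: 6 = 6; 6−1 = 5

-1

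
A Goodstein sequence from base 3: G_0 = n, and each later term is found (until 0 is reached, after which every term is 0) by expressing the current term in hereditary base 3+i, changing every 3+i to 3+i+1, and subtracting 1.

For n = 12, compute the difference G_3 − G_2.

12 —HB3→ 3^2 + 3 —bump→ 4^2 + 4 = 20 —(−1)→ 19
19 —HB4→ 4^2 + 3 —bump→ 5^2 + 3 = 28 —(−1)→ 27
27 —HB5→ 5^2 + 2 —bump→ 6^2 + 2 = 38 —(−1)→ 37

10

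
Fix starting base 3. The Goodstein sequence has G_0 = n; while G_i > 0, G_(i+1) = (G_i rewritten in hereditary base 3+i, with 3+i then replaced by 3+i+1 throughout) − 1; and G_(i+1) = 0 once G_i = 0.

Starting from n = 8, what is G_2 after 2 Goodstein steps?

(0) 8|_3 = 2·3 + 2 ↦ 2·4 + 2|_4 = 10 ⇒ 9
(1) 9|_4 = 2·4 + 1 ↦ 2·5 + 1|_5 = 11 ⇒ 10
(2) 10|_5 = 2·5 ↦ 2·6|_6 = 12 ⇒ 11

10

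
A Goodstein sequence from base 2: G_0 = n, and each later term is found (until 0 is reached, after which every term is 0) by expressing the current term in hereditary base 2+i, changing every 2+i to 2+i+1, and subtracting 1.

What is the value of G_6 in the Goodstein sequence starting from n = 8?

33554571

[0] 8 ≡ 2^(2 + 1) (base 2). Lift 3: 81. −1: 80.
[1] 80 ≡ 2·3^3 + 2·3^2 + 2·3 + 2 (base 3). Lift 4: 554. −1: 553.
[2] 553 ≡ 2·4^4 + 2·4^2 + 2·4 + 1 (base 4). Lift 5: 6311. −1: 6310.
[3] 6310 ≡ 2·5^5 + 2·5^2 + 2·5 (base 5). Lift 6: 93396. −1: 93395.
[4] 93395 ≡ 2·6^6 + 2·6^2 + 6 + 5 (base 6). Lift 7: 1647196. −1: 1647195.
[5] 1647195 ≡ 2·7^7 + 2·7^2 + 7 + 4 (base 7). Lift 8: 33554572. −1: 33554571.
[6] 33554571 ≡ 2·8^8 + 2·8^2 + 8 + 3 (base 8). Lift 9: 774841152. −1: 774841151.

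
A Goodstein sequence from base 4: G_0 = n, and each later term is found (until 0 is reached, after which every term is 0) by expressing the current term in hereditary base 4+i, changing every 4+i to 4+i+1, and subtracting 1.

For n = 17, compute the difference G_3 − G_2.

17 —HB4→ 4^2 + 1 —bump→ 5^2 + 1 = 26 —(−1)→ 25
25 —HB5→ 5^2 —bump→ 6^2 = 36 —(−1)→ 35
35 —HB6→ 5·6 + 5 —bump→ 5·7 + 5 = 40 —(−1)→ 39

4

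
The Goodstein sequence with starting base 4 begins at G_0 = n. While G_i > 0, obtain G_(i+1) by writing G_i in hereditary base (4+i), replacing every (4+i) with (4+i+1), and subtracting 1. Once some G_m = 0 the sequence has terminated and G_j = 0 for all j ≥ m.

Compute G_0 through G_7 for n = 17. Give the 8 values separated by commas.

17, 25, 35, 39, 43, 47, 51, 55

[0] 17 ≡ 4^2 + 1 (base 4). Lift 5: 26. −1: 25.
[1] 25 ≡ 5^2 (base 5). Lift 6: 36. −1: 35.
[2] 35 ≡ 5·6 + 5 (base 6). Lift 7: 40. −1: 39.
[3] 39 ≡ 5·7 + 4 (base 7). Lift 8: 44. −1: 43.
[4] 43 ≡ 5·8 + 3 (base 8). Lift 9: 48. −1: 47.
[5] 47 ≡ 5·9 + 2 (base 9). Lift 10: 52. −1: 51.
[6] 51 ≡ 5·10 + 1 (base 10). Lift 11: 56. −1: 55.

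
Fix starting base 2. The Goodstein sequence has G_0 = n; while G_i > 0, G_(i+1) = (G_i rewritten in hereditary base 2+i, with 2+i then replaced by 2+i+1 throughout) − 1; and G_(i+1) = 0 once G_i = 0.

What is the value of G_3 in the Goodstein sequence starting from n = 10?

15625

step 0: 10 = 2^(2 + 1) + 2; sub 3 for 2: 3^(3 + 1) + 3; = 84; G_1 = 84−1 = 83
step 1: 83 = 3^(3 + 1) + 2; sub 4 for 3: 4^(4 + 1) + 2; = 1026; G_2 = 1026−1 = 1025
step 2: 1025 = 4^(4 + 1) + 1; sub 5 for 4: 5^(5 + 1) + 1; = 15626; G_3 = 15626−1 = 15625
step 3: 15625 = 5^(5 + 1); sub 6 for 5: 6^(6 + 1); = 279936; G_4 = 279936−1 = 279935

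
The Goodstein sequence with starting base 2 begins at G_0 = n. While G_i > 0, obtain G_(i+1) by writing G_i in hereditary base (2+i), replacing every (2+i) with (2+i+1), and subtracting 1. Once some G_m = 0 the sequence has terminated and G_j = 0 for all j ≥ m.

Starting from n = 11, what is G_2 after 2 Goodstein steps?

step 0: 11 = 2^(2 + 1) + 2 + 1; sub 3 for 2: 3^(3 + 1) + 3 + 1; = 85; G_1 = 85−1 = 84
step 1: 84 = 3^(3 + 1) + 3; sub 4 for 3: 4^(4 + 1) + 4; = 1028; G_2 = 1028−1 = 1027
step 2: 1027 = 4^(4 + 1) + 3; sub 5 for 4: 5^(5 + 1) + 3; = 15628; G_3 = 15628−1 = 15627

1027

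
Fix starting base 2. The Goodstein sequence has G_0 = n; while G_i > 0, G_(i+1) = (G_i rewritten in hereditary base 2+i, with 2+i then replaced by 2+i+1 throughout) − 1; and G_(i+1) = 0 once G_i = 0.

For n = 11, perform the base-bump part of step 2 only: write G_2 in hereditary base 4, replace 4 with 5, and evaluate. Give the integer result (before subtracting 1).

[0] 11 ≡ 2^(2 + 1) + 2 + 1 (base 2). Lift 3: 85. −1: 84.
[1] 84 ≡ 3^(3 + 1) + 3 (base 3). Lift 4: 1028. −1: 1027.

15628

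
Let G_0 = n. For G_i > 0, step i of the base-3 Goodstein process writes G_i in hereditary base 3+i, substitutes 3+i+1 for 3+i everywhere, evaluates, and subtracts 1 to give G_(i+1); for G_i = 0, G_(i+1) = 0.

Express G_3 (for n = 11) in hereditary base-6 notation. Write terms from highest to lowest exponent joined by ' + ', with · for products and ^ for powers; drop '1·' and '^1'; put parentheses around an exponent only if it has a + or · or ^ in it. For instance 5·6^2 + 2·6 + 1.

5·6 + 5

G_0=11  [base 3] 3^2 + 2  →[3↦4]→  4^2 + 2 = 18  −1 ⇒ G_1=17
G_1=17  [base 4] 4^2 + 1  →[4↦5]→  5^2 + 1 = 26  −1 ⇒ G_2=25
G_2=25  [base 5] 5^2  →[5↦6]→  6^2 = 36  −1 ⇒ G_3=35
G_3=35  [base 6] 5·6 + 5  →[6↦7]→  5·7 + 5 = 40  −1 ⇒ G_4=39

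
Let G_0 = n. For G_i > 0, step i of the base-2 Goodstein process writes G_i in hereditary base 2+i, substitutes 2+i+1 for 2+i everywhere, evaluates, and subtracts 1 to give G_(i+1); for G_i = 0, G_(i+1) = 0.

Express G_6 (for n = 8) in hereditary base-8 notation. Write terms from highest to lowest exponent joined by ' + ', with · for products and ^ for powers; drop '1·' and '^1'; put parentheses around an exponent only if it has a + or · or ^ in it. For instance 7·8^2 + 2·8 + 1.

2·8^8 + 2·8^2 + 8 + 3

G_0 = 8. HB_2(8) = 2^(2 + 1). Bump = 81. G_1 = 80.
G_1 = 80. HB_3(80) = 2·3^3 + 2·3^2 + 2·3 + 2. Bump = 554. G_2 = 553.
G_2 = 553. HB_4(553) = 2·4^4 + 2·4^2 + 2·4 + 1. Bump = 6311. G_3 = 6310.
G_3 = 6310. HB_5(6310) = 2·5^5 + 2·5^2 + 2·5. Bump = 93396. G_4 = 93395.
G_4 = 93395. HB_6(93395) = 2·6^6 + 2·6^2 + 6 + 5. Bump = 1647196. G_5 = 1647195.
G_5 = 1647195. HB_7(1647195) = 2·7^7 + 2·7^2 + 7 + 4. Bump = 33554572. G_6 = 33554571.
G_6 = 33554571. HB_8(33554571) = 2·8^8 + 2·8^2 + 8 + 3. Bump = 774841152. G_7 = 774841151.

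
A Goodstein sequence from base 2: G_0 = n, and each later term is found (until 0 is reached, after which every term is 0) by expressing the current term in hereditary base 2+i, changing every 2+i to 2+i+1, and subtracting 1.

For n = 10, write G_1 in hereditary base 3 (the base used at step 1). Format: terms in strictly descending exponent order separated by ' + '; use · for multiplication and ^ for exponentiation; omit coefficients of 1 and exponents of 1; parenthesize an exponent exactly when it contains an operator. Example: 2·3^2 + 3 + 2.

G_0=10  [base 2] 2^(2 + 1) + 2  →[2↦3]→  3^(3 + 1) + 3 = 84  −1 ⇒ G_1=83
G_1=83  [base 3] 3^(3 + 1) + 2  →[3↦4]→  4^(4 + 1) + 2 = 1026  −1 ⇒ G_2=1025

3^(3 + 1) + 2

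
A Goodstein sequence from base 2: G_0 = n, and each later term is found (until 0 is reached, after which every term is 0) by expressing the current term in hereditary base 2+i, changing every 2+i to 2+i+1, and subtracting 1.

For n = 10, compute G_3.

base 2: 10 = 2^(2 + 1) + 2; at 3: 3^(3 + 1) + 3 = 84; next = 83
base 3: 83 = 3^(3 + 1) + 2; at 4: 4^(4 + 1) + 2 = 1026; next = 1025
base 4: 1025 = 4^(4 + 1) + 1; at 5: 5^(5 + 1) + 1 = 15626; next = 15625
base 5: 15625 = 5^(5 + 1); at 6: 6^(6 + 1) = 279936; next = 279935

15625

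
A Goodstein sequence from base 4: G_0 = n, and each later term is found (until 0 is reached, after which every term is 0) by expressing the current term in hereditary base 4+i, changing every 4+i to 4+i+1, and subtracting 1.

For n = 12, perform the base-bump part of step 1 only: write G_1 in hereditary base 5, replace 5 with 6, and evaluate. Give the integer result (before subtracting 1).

i=0: 12 = 3·4 (b=4); 4→5: 3·5 = 15; 15−1 = 14
i=1: 14 = 2·5 + 4 (b=5); 5→6: 2·6 + 4 = 16; 16−1 = 15

16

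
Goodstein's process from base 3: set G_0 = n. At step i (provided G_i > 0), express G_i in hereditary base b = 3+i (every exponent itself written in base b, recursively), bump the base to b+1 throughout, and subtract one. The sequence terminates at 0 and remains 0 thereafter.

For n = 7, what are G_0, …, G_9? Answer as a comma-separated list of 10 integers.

G_0=7  [base 3] 2·3 + 1  →[3↦4]→  2·4 + 1 = 9  −1 ⇒ G_1=8
G_1=8  [base 4] 2·4  →[4↦5]→  2·5 = 10  −1 ⇒ G_2=9
G_2=9  [base 5] 5 + 4  →[5↦6]→  6 + 4 = 10  −1 ⇒ G_3=9
G_3=9  [base 6] 6 + 3  →[6↦7]→  7 + 3 = 10  −1 ⇒ G_4=9
G_4=9  [base 7] 7 + 2  →[7↦8]→  8 + 2 = 10  −1 ⇒ G_5=9
G_5=9  [base 8] 8 + 1  →[8↦9]→  9 + 1 = 10  −1 ⇒ G_6=9
G_6=9  [base 9] 9  →[9↦10]→  10 = 10  −1 ⇒ G_7=9
G_7=9  [base 10] 9  →[10↦11]→  9 = 9  −1 ⇒ G_8=8
G_8=8  [base 11] 8  →[11↦12]→  8 = 8  −1 ⇒ G_9=7

7, 8, 9, 9, 9, 9, 9, 9, 8, 7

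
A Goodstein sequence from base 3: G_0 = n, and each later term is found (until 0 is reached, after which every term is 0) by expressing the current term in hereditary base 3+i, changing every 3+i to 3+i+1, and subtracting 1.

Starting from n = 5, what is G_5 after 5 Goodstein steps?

3

(0) 5|_3 = 3 + 2 ↦ 4 + 2|_4 = 6 ⇒ 5
(1) 5|_4 = 4 + 1 ↦ 5 + 1|_5 = 6 ⇒ 5
(2) 5|_5 = 5 ↦ 6|_6 = 6 ⇒ 5
(3) 5|_6 = 5 ↦ 5|_7 = 5 ⇒ 4
(4) 4|_7 = 4 ↦ 4|_8 = 4 ⇒ 3
(5) 3|_8 = 3 ↦ 3|_9 = 3 ⇒ 2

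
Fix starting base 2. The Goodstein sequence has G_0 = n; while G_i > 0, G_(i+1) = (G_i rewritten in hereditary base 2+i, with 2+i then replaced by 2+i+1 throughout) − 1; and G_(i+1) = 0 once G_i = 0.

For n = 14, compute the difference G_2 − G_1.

base 2: 14 = 2^(2 + 1) + 2^2 + 2; at 3: 3^(3 + 1) + 3^3 + 3 = 111; next = 110
base 3: 110 = 3^(3 + 1) + 3^3 + 2; at 4: 4^(4 + 1) + 4^4 + 2 = 1282; next = 1281

1171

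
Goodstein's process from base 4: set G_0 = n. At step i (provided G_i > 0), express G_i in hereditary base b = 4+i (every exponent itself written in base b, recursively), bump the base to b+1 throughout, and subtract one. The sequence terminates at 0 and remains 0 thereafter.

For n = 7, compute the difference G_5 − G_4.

-1

step 0: 7 = 4 + 3; sub 5 for 4: 5 + 3; = 8; G_1 = 8−1 = 7
step 1: 7 = 5 + 2; sub 6 for 5: 6 + 2; = 8; G_2 = 8−1 = 7
step 2: 7 = 6 + 1; sub 7 for 6: 7 + 1; = 8; G_3 = 8−1 = 7
step 3: 7 = 7; sub 8 for 7: 8; = 8; G_4 = 8−1 = 7
step 4: 7 = 7; sub 9 for 8: 7; = 7; G_5 = 7−1 = 6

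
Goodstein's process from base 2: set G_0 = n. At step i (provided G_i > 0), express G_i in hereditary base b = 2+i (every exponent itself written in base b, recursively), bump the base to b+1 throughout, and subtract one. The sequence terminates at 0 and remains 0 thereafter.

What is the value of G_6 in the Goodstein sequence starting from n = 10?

10 —HB2→ 2^(2 + 1) + 2 —bump→ 3^(3 + 1) + 3 = 84 —(−1)→ 83
83 —HB3→ 3^(3 + 1) + 2 —bump→ 4^(4 + 1) + 2 = 1026 —(−1)→ 1025
1025 —HB4→ 4^(4 + 1) + 1 —bump→ 5^(5 + 1) + 1 = 15626 —(−1)→ 15625
15625 —HB5→ 5^(5 + 1) —bump→ 6^(6 + 1) = 279936 —(−1)→ 279935
279935 —HB6→ 5·6^6 + 5·6^5 + 5·6^4 + 5·6^3 + 5·6^2 + 5·6 + 5 —bump→ 5·7^7 + 5·7^5 + 5·7^4 + 5·7^3 + 5·7^2 + 5·7 + 5 = 4215755 —(−1)→ 4215754
4215754 —HB7→ 5·7^7 + 5·7^5 + 5·7^4 + 5·7^3 + 5·7^2 + 5·7 + 4 —bump→ 5·8^8 + 5·8^5 + 5·8^4 + 5·8^3 + 5·8^2 + 5·8 + 4 = 84073324 —(−1)→ 84073323
84073323 —HB8→ 5·8^8 + 5·8^5 + 5·8^4 + 5·8^3 + 5·8^2 + 5·8 + 3 —bump→ 5·9^9 + 5·9^5 + 5·9^4 + 5·9^3 + 5·9^2 + 5·9 + 3 = 1937434593 —(−1)→ 1937434592

84073323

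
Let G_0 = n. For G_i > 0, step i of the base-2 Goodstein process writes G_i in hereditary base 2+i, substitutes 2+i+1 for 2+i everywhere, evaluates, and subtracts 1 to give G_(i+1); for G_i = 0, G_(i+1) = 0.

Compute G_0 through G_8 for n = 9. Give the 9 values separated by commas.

step 0: 9 = 2^(2 + 1) + 1; sub 3 for 2: 3^(3 + 1) + 1; = 82; G_1 = 82−1 = 81
step 1: 81 = 3^(3 + 1); sub 4 for 3: 4^(4 + 1); = 1024; G_2 = 1024−1 = 1023
step 2: 1023 = 3·4^4 + 3·4^3 + 3·4^2 + 3·4 + 3; sub 5 for 4: 3·5^5 + 3·5^3 + 3·5^2 + 3·5 + 3; = 9843; G_3 = 9843−1 = 9842
step 3: 9842 = 3·5^5 + 3·5^3 + 3·5^2 + 3·5 + 2; sub 6 for 5: 3·6^6 + 3·6^3 + 3·6^2 + 3·6 + 2; = 140744; G_4 = 140744−1 = 140743
step 4: 140743 = 3·6^6 + 3·6^3 + 3·6^2 + 3·6 + 1; sub 7 for 6: 3·7^7 + 3·7^3 + 3·7^2 + 3·7 + 1; = 2471827; G_5 = 2471827−1 = 2471826
step 5: 2471826 = 3·7^7 + 3·7^3 + 3·7^2 + 3·7; sub 8 for 7: 3·8^8 + 3·8^3 + 3·8^2 + 3·8; = 50333400; G_6 = 50333400−1 = 50333399
step 6: 50333399 = 3·8^8 + 3·8^3 + 3·8^2 + 2·8 + 7; sub 9 for 8: 3·9^9 + 3·9^3 + 3·9^2 + 2·9 + 7; = 1162263922; G_7 = 1162263922−1 = 1162263921
step 7: 1162263921 = 3·9^9 + 3·9^3 + 3·9^2 + 2·9 + 6; sub 10 for 9: 3·10^10 + 3·10^3 + 3·10^2 + 2·10 + 6; = 30000003326; G_8 = 30000003326−1 = 30000003325

9, 81, 1023, 9842, 140743, 2471826, 50333399, 1162263921, 30000003325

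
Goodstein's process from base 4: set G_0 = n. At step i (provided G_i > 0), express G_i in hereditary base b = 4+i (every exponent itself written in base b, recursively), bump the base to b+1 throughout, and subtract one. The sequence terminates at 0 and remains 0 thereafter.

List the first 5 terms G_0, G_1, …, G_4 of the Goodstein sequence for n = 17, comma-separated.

17, 25, 35, 39, 43

G_0=17  [base 4] 4^2 + 1  →[4↦5]→  5^2 + 1 = 26  −1 ⇒ G_1=25
G_1=25  [base 5] 5^2  →[5↦6]→  6^2 = 36  −1 ⇒ G_2=35
G_2=35  [base 6] 5·6 + 5  →[6↦7]→  5·7 + 5 = 40  −1 ⇒ G_3=39
G_3=39  [base 7] 5·7 + 4  →[7↦8]→  5·8 + 4 = 44  −1 ⇒ G_4=43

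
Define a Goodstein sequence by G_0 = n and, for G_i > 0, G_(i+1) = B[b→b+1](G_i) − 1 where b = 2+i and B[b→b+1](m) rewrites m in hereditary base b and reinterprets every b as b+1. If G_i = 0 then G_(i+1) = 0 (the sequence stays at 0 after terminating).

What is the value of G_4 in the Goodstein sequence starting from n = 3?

1

G_0=3  [base 2] 2 + 1  →[2↦3]→  3 + 1 = 4  −1 ⇒ G_1=3
G_1=3  [base 3] 3  →[3↦4]→  4 = 4  −1 ⇒ G_2=3
G_2=3  [base 4] 3  →[4↦5]→  3 = 3  −1 ⇒ G_3=2
G_3=2  [base 5] 2  →[5↦6]→  2 = 2  −1 ⇒ G_4=1
G_4=1  [base 6] 1  →[6↦7]→  1 = 1  −1 ⇒ G_5=0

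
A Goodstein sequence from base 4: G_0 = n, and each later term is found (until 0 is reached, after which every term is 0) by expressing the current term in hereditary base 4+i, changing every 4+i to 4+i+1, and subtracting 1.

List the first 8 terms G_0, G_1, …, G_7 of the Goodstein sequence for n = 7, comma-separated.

7, 7, 7, 7, 7, 6, 5, 4

[0] 7 ≡ 4 + 3 (base 4). Lift 5: 8. −1: 7.
[1] 7 ≡ 5 + 2 (base 5). Lift 6: 8. −1: 7.
[2] 7 ≡ 6 + 1 (base 6). Lift 7: 8. −1: 7.
[3] 7 ≡ 7 (base 7). Lift 8: 8. −1: 7.
[4] 7 ≡ 7 (base 8). Lift 9: 7. −1: 6.
[5] 6 ≡ 6 (base 9). Lift 10: 6. −1: 5.
[6] 5 ≡ 5 (base 10). Lift 11: 5. −1: 4.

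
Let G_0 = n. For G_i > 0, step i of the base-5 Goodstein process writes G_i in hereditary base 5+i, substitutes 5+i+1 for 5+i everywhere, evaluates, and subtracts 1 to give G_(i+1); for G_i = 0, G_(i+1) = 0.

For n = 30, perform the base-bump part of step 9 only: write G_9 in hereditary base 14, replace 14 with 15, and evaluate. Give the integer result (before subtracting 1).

174

30 —HB5→ 5^2 + 5 —bump→ 6^2 + 6 = 42 —(−1)→ 41
41 —HB6→ 6^2 + 5 —bump→ 7^2 + 5 = 54 —(−1)→ 53
53 —HB7→ 7^2 + 4 —bump→ 8^2 + 4 = 68 —(−1)→ 67
67 —HB8→ 8^2 + 3 —bump→ 9^2 + 3 = 84 —(−1)→ 83
83 —HB9→ 9^2 + 2 —bump→ 10^2 + 2 = 102 —(−1)→ 101
101 —HB10→ 10^2 + 1 —bump→ 11^2 + 1 = 122 —(−1)→ 121
121 —HB11→ 11^2 —bump→ 12^2 = 144 —(−1)→ 143
143 —HB12→ 11·12 + 11 —bump→ 11·13 + 11 = 154 —(−1)→ 153
153 —HB13→ 11·13 + 10 —bump→ 11·14 + 10 = 164 —(−1)→ 163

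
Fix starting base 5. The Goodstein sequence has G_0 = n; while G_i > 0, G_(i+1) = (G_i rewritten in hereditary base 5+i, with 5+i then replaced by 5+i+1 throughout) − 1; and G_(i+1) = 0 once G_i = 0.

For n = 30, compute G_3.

(0) 30|_5 = 5^2 + 5 ↦ 6^2 + 6|_6 = 42 ⇒ 41
(1) 41|_6 = 6^2 + 5 ↦ 7^2 + 5|_7 = 54 ⇒ 53
(2) 53|_7 = 7^2 + 4 ↦ 8^2 + 4|_8 = 68 ⇒ 67
(3) 67|_8 = 8^2 + 3 ↦ 9^2 + 3|_9 = 84 ⇒ 83

67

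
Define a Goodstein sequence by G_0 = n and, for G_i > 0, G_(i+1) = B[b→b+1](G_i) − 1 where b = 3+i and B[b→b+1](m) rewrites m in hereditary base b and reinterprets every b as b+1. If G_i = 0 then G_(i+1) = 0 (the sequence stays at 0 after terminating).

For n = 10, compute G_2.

24

step 0: 10 = 3^2 + 1; sub 4 for 3: 4^2 + 1; = 17; G_1 = 17−1 = 16
step 1: 16 = 4^2; sub 5 for 4: 5^2; = 25; G_2 = 25−1 = 24
step 2: 24 = 4·5 + 4; sub 6 for 5: 4·6 + 4; = 28; G_3 = 28−1 = 27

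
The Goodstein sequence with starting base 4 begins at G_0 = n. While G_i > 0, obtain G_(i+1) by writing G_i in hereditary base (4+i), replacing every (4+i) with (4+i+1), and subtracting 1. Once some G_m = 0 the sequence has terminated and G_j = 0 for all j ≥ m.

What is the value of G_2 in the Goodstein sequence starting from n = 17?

step 0: 17 = 4^2 + 1; sub 5 for 4: 5^2 + 1; = 26; G_1 = 26−1 = 25
step 1: 25 = 5^2; sub 6 for 5: 6^2; = 36; G_2 = 36−1 = 35
step 2: 35 = 5·6 + 5; sub 7 for 6: 5·7 + 5; = 40; G_3 = 40−1 = 39

35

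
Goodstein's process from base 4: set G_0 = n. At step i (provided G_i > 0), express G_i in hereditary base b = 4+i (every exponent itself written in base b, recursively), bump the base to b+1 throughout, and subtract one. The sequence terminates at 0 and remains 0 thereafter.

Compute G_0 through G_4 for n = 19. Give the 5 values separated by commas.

19, 27, 37, 49, 63

base 4: 19 = 4^2 + 3; at 5: 5^2 + 3 = 28; next = 27
base 5: 27 = 5^2 + 2; at 6: 6^2 + 2 = 38; next = 37
base 6: 37 = 6^2 + 1; at 7: 7^2 + 1 = 50; next = 49
base 7: 49 = 7^2; at 8: 8^2 = 64; next = 63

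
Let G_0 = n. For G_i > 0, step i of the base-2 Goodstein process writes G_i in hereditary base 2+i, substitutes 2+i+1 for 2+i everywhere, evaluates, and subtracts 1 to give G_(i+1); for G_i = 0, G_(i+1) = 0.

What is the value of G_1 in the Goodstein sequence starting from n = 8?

(0) 8|_2 = 2^(2 + 1) ↦ 3^(3 + 1)|_3 = 81 ⇒ 80
(1) 80|_3 = 2·3^3 + 2·3^2 + 2·3 + 2 ↦ 2·4^4 + 2·4^2 + 2·4 + 2|_4 = 554 ⇒ 553

80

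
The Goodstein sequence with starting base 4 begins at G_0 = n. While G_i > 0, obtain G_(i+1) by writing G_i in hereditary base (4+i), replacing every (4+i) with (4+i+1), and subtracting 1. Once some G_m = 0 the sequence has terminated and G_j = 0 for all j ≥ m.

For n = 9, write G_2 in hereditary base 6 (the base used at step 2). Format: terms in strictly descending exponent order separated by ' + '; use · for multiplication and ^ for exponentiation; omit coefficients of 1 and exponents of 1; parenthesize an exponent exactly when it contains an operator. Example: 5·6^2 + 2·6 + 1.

6 + 5

step 0: 9 = 2·4 + 1; sub 5 for 4: 2·5 + 1; = 11; G_1 = 11−1 = 10
step 1: 10 = 2·5; sub 6 for 5: 2·6; = 12; G_2 = 12−1 = 11
step 2: 11 = 6 + 5; sub 7 for 6: 7 + 5; = 12; G_3 = 12−1 = 11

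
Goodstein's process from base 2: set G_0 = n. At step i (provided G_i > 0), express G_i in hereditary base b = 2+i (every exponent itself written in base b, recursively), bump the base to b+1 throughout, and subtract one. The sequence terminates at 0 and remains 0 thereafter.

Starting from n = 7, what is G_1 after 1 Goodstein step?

[0] 7 ≡ 2^2 + 2 + 1 (base 2). Lift 3: 31. −1: 30.
[1] 30 ≡ 3^3 + 3 (base 3). Lift 4: 260. −1: 259.

30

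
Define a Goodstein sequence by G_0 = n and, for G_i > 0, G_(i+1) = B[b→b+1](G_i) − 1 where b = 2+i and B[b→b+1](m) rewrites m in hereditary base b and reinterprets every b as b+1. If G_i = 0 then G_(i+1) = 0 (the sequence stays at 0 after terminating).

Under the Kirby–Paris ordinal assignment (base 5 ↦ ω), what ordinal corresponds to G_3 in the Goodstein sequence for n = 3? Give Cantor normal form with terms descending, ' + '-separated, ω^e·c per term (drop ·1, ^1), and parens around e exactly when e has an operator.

i=0: 3 = 2 + 1 (b=2); 2→3: 3 + 1 = 4; 4−1 = 3
i=1: 3 = 3 (b=3); 3→4: 4 = 4; 4−1 = 3
i=2: 3 = 3 (b=4); 4→5: 3 = 3; 3−1 = 2
i=3: 2 = 2 (b=5); 5→6: 2 = 2; 2−1 = 1

2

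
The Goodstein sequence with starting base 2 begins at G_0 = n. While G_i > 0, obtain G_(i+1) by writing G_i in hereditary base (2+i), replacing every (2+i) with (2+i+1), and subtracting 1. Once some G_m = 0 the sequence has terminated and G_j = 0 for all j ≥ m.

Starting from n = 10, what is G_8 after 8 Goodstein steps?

(0) 10|_2 = 2^(2 + 1) + 2 ↦ 3^(3 + 1) + 3|_3 = 84 ⇒ 83
(1) 83|_3 = 3^(3 + 1) + 2 ↦ 4^(4 + 1) + 2|_4 = 1026 ⇒ 1025
(2) 1025|_4 = 4^(4 + 1) + 1 ↦ 5^(5 + 1) + 1|_5 = 15626 ⇒ 15625
(3) 15625|_5 = 5^(5 + 1) ↦ 6^(6 + 1)|_6 = 279936 ⇒ 279935
(4) 279935|_6 = 5·6^6 + 5·6^5 + 5·6^4 + 5·6^3 + 5·6^2 + 5·6 + 5 ↦ 5·7^7 + 5·7^5 + 5·7^4 + 5·7^3 + 5·7^2 + 5·7 + 5|_7 = 4215755 ⇒ 4215754
(5) 4215754|_7 = 5·7^7 + 5·7^5 + 5·7^4 + 5·7^3 + 5·7^2 + 5·7 + 4 ↦ 5·8^8 + 5·8^5 + 5·8^4 + 5·8^3 + 5·8^2 + 5·8 + 4|_8 = 84073324 ⇒ 84073323
(6) 84073323|_8 = 5·8^8 + 5·8^5 + 5·8^4 + 5·8^3 + 5·8^2 + 5·8 + 3 ↦ 5·9^9 + 5·9^5 + 5·9^4 + 5·9^3 + 5·9^2 + 5·9 + 3|_9 = 1937434593 ⇒ 1937434592
(7) 1937434592|_9 = 5·9^9 + 5·9^5 + 5·9^4 + 5·9^3 + 5·9^2 + 5·9 + 2 ↦ 5·10^10 + 5·10^5 + 5·10^4 + 5·10^3 + 5·10^2 + 5·10 + 2|_10 = 50000555552 ⇒ 50000555551

50000555551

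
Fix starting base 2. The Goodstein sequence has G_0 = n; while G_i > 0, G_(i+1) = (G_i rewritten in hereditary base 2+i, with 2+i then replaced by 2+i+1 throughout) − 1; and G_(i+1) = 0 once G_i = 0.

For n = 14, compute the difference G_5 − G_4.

5536249

14 —HB2→ 2^(2 + 1) + 2^2 + 2 —bump→ 3^(3 + 1) + 3^3 + 3 = 111 —(−1)→ 110
110 —HB3→ 3^(3 + 1) + 3^3 + 2 —bump→ 4^(4 + 1) + 4^4 + 2 = 1282 —(−1)→ 1281
1281 —HB4→ 4^(4 + 1) + 4^4 + 1 —bump→ 5^(5 + 1) + 5^5 + 1 = 18751 —(−1)→ 18750
18750 —HB5→ 5^(5 + 1) + 5^5 —bump→ 6^(6 + 1) + 6^6 = 326592 —(−1)→ 326591
326591 —HB6→ 6^(6 + 1) + 5·6^5 + 5·6^4 + 5·6^3 + 5·6^2 + 5·6 + 5 —bump→ 7^(7 + 1) + 5·7^5 + 5·7^4 + 5·7^3 + 5·7^2 + 5·7 + 5 = 5862841 —(−1)→ 5862840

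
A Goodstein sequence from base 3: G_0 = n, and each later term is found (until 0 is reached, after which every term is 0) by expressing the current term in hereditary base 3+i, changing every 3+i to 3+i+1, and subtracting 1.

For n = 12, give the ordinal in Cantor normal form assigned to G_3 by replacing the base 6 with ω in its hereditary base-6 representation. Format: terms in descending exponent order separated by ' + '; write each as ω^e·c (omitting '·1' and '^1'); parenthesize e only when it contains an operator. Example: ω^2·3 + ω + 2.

ω^2 + 1

(0) 12|_3 = 3^2 + 3 ↦ 4^2 + 4|_4 = 20 ⇒ 19
(1) 19|_4 = 4^2 + 3 ↦ 5^2 + 3|_5 = 28 ⇒ 27
(2) 27|_5 = 5^2 + 2 ↦ 6^2 + 2|_6 = 38 ⇒ 37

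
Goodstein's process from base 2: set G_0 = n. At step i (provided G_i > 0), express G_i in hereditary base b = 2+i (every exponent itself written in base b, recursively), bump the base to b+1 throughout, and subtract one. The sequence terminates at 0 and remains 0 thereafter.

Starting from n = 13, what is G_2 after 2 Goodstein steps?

13 —HB2→ 2^(2 + 1) + 2^2 + 1 —bump→ 3^(3 + 1) + 3^3 + 1 = 109 —(−1)→ 108
108 —HB3→ 3^(3 + 1) + 3^3 —bump→ 4^(4 + 1) + 4^4 = 1280 —(−1)→ 1279

1279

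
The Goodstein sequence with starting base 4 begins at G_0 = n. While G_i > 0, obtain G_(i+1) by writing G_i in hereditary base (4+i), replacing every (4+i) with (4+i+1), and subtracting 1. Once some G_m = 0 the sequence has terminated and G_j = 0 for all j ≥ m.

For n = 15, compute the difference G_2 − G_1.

(0) 15|_4 = 3·4 + 3 ↦ 3·5 + 3|_5 = 18 ⇒ 17
(1) 17|_5 = 3·5 + 2 ↦ 3·6 + 2|_6 = 20 ⇒ 19

2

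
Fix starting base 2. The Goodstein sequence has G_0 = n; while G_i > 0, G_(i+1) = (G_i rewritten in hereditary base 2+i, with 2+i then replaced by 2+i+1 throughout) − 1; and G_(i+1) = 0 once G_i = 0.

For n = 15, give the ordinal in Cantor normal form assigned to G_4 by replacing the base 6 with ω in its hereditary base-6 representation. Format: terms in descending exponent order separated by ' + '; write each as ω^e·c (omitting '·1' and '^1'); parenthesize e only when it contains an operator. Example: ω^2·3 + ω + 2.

ω^(ω + 1) + ω^ω + 1

G_0=15  [base 2] 2^(2 + 1) + 2^2 + 2 + 1  →[2↦3]→  3^(3 + 1) + 3^3 + 3 + 1 = 112  −1 ⇒ G_1=111
G_1=111  [base 3] 3^(3 + 1) + 3^3 + 3  →[3↦4]→  4^(4 + 1) + 4^4 + 4 = 1284  −1 ⇒ G_2=1283
G_2=1283  [base 4] 4^(4 + 1) + 4^4 + 3  →[4↦5]→  5^(5 + 1) + 5^5 + 3 = 18753  −1 ⇒ G_3=18752
G_3=18752  [base 5] 5^(5 + 1) + 5^5 + 2  →[5↦6]→  6^(6 + 1) + 6^6 + 2 = 326594  −1 ⇒ G_4=326593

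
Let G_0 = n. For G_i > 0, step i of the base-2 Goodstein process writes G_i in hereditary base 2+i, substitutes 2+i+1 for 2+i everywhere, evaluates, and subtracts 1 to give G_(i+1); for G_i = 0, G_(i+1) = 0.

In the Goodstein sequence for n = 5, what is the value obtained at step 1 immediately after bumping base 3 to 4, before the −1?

[0] 5 ≡ 2^2 + 1 (base 2). Lift 3: 28. −1: 27.
[1] 27 ≡ 3^3 (base 3). Lift 4: 256. −1: 255.

256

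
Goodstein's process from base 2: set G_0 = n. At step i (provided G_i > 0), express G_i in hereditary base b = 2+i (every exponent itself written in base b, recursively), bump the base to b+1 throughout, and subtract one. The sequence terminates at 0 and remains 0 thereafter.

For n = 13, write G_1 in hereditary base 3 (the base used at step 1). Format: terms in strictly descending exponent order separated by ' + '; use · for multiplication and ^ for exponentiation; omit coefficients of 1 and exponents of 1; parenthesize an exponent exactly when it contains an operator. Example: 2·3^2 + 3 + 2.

3^(3 + 1) + 3^3

[0] 13 ≡ 2^(2 + 1) + 2^2 + 1 (base 2). Lift 3: 109. −1: 108.
[1] 108 ≡ 3^(3 + 1) + 3^3 (base 3). Lift 4: 1280. −1: 1279.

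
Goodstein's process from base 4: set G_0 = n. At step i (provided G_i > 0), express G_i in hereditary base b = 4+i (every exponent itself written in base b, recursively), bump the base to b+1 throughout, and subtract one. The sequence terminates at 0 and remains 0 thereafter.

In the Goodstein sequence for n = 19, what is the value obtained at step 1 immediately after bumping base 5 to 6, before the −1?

[0] 19 ≡ 4^2 + 3 (base 4). Lift 5: 28. −1: 27.
[1] 27 ≡ 5^2 + 2 (base 5). Lift 6: 38. −1: 37.

38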